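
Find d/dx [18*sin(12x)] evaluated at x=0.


Apply the chain rule to differentiate 18*sin(12x):
d/dx [18*sin(12x)]
= 18 * cos(12x) * d/dx(12x)
= 18 * 12 * cos(12x)
= 216 * cos(12x)
Evaluate at x = 0:
= 216 * cos(0)
= 216 * 1
= 216

216


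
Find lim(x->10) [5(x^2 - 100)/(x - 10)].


Direct substitution gives 0/0, so we factor the numerator.
Factor: 5(x^2 - 100) = 5 * (x - 10)(x + 10)
Cancel the common factor (x - 10):
5(x^2 - 100)/(x - 10) = 5 * (x + 10)
Now substitute x = 10:
= 5 * (10 + 10) = 100

100


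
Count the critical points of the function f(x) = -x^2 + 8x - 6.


Find where f'(x) = 0:
f'(x) = -2x + 8
Set f'(x) = 0:
-2x + 8 = 0
x = -8 / (-2) = 4
This is a linear equation in x, so there is exactly one solution.
Number of critical points: 1

1


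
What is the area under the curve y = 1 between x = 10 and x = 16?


The area under a constant function y = 1 is a rectangle.
Width = 16 - 10 = 6
Height = 1
Area = width * height
= 6 * 1
= 6

6


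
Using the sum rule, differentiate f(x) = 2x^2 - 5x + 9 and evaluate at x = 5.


Differentiate term by term using power and sum rules:
f(x) = 2x^2 - 5x + 9
f'(x) = 4x - 5
Substitute x = 5:
f'(5) = 4 * 5 - 5
= 20 - 5
= 15

15


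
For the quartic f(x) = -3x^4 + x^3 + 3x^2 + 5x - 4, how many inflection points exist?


Inflection points occur where f''(x) = 0 and concavity changes.
f(x) = -3x^4 + x^3 + 3x^2 + 5x - 4
f'(x) = -12x^3 + 3x^2 + 6x + 5
f''(x) = -36x^2 + 6x + 6
This is a quadratic in x. Use the discriminant to count real roots.
Discriminant = (6)^2 - 4 * (-36) * 6
= 36 - (-864)
= 900
Since discriminant > 0, f''(x) = 0 has 2 distinct real solutions.
A quadratic with two distinct real roots changes sign at each root, so concavity changes at both.
Number of inflection points: 2

2


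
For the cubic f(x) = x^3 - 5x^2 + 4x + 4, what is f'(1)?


Differentiate f(x) = x^3 - 5x^2 + 4x + 4 term by term:
f'(x) = 3x^2 - 10x + 4
Substitute x = 1:
f'(1) = 3 * 1^2 - 10 * 1 + 4
= 3 - 10 + 4
= -3

-3


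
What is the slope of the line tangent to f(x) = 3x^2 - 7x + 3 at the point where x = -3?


The slope of the tangent line equals f'(x) at the point.
f(x) = 3x^2 - 7x + 3
f'(x) = 6x - 7
At x = -3:
f'(-3) = 6 * (-3) - 7
= -18 - 7
= -25

-25


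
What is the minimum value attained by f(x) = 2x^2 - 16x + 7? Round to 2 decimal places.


For a quadratic f(x) = ax^2 + bx + c with a > 0, the minimum is at the vertex.
Vertex x-coordinate: x = -b/(2a)
x = -(-16) / (2 * 2)
x = 16/4 = 4
Substitute back to find the minimum value:
f(4) = 2 * 4^2 - 16 * 4 + 7
= 32 - 64 + 7
= -25 = -25.00

-25.00


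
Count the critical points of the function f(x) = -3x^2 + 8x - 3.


Find where f'(x) = 0:
f'(x) = -6x + 8
Set f'(x) = 0:
-6x + 8 = 0
x = -8 / (-6) = 4/3
This is a linear equation in x, so there is exactly one solution.
Number of critical points: 1

1


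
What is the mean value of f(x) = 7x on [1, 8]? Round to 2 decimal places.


Average value = 1/(b-a) * integral from a to b of f(x) dx
First compute the integral of 7x:
F(x) = (7/2)x^2
F(8) = 7/2 * 64 + 0 * 8 = 224
F(1) = 7/2 * 1 + 0 * 1 = 7/2
Integral = 224 - 7/2 = 441/2
Average = (441/2) / (8 - 1) = (441/2) / 7
= 63/2 = 31.50

31.50


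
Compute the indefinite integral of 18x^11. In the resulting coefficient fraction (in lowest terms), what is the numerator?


Apply the power rule for integration:
integral of ax^n dx = a/(n+1) * x^(n+1) + C
integral of 18x^11 dx
= 18/12 * x^12 + C
= 3/2 * x^12 + C
The coefficient in lowest terms is 3/2, and its numerator is 3

3


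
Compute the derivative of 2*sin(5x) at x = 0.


Apply the chain rule to differentiate 2*sin(5x):
d/dx [2*sin(5x)]
= 2 * cos(5x) * d/dx(5x)
= 2 * 5 * cos(5x)
= 10 * cos(5x)
Evaluate at x = 0:
= 10 * cos(0)
= 10 * 1
= 10

10


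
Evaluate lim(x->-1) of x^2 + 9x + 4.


Since polynomials are continuous, we use direct substitution.
lim(x->-1) of x^2 + 9x + 4
= 1 * (-1)^2 + 9 * (-1) + 4
= 1 - 9 + 4
= -4

-4


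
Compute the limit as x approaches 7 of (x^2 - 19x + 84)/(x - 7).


Direct substitution gives 0/0, so we factor the numerator.
Factor: (x^2 - 19x + 84) = (x - 7)(x - 12)
Cancel the common factor (x - 7):
(x^2 - 19x + 84)/(x - 7) = (x - 12)
Now substitute x = 7:
= (7) - (12) = -5

-5


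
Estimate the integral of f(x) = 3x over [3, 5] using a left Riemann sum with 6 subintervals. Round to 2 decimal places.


Left Riemann sum uses left endpoints of each subinterval.
Interval: [3, 5], n = 6
dx = (5 - 3) / 6 = 1/3
Left endpoints: [3, 10/3, 11/3, 4, 13/3, 14/3]
f values: [9, 10, 11, 12, 13, 14]
Sum = dx * (sum of f values)
= 1/3 * 69
= 23 = 23.00

23.00


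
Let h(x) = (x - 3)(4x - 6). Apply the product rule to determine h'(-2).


Let u(x) = x - 3 and v(x) = 4x - 6
u'(x) = 1
v'(x) = 4
Product rule: h'(x) = u'(x)*v(x) + u(x)*v'(x)
= 1 * (4x - 6) + (x - 3) * 4
At x = -2:
u(-2) = 1 * (-2) - 3 = -5
v(-2) = 4 * (-2) - 6 = -14
h'(-2) = 1 * (-14) + (-5) * 4
= -14 - 20
= -34

-34


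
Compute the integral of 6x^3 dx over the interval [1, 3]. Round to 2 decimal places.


Find the antiderivative of 6x^3:
F(x) = 6/4 * x^4
Apply the Fundamental Theorem of Calculus:
F(3) - F(1)
= 6/4 * 3^4 - 6/4 * 1^4
= 6/4 * (81 - 1)
= 6/4 * 80
= 120 = 120.00

120.00


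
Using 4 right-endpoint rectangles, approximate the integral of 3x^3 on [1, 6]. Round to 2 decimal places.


Right Riemann sum uses right endpoints of each subinterval.
Interval: [1, 6], n = 4
dx = (6 - 1) / 4 = 5/4
Right endpoints: [9/4, 7/2, 19/4, 6]
f values: [2187/64, 1029/8, 20577/64, 648]
Sum = dx * (sum of f values)
= 5/4 * 18117/16
= 90585/64 ≈ 1415.39

1415.39


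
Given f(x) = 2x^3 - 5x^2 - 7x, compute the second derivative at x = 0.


First derivative:
f'(x) = 6x^2 - 10x - 7
Second derivative:
f''(x) = 12x - 10
Substitute x = 0:
f''(0) = 12 * 0 - 10
= 0 - 10
= -10

-10


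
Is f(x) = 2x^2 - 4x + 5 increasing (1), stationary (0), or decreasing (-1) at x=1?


Compute f'(x) to determine behavior:
f'(x) = 4x - 4
f'(1) = 4 * 1 - 4
= 4 - 4
= 0
Since f'(1) = 0, the function is stationary (0)

0


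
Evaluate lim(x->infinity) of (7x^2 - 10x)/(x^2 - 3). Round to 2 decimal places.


For limits at infinity with equal-degree polynomials,
we compare leading coefficients.
Numerator leading term: 7x^2
Denominator leading term: x^2
Divide both by x^2:
lim = (7 - 10/x) / (1 - 3/x^2)
As x -> infinity, the 1/x and 1/x^2 terms vanish:
= 7/1 = 7 = 7.00

7.00


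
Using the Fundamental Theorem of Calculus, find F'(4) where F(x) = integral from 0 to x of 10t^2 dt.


By the Fundamental Theorem of Calculus (Part 1):
If F(x) = integral from 0 to x of f(t) dt, then F'(x) = f(x)
Here f(t) = 10t^2
So F'(x) = 10x^2
Evaluate at x = 4:
F'(4) = 10 * 4^2
= 10 * 16
= 160

160


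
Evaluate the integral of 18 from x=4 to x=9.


The integral of a constant k over [a, b] equals k * (b - a).
integral from 4 to 9 of 18 dx
= 18 * (9 - 4)
= 18 * 5
= 90

90


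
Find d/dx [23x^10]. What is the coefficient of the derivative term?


We apply the power rule: d/dx [ax^n] = a*n * x^(n-1)
d/dx [23x^10]
= 23 * 10 * x^(10-1)
= 230x^9
The coefficient is 230

230


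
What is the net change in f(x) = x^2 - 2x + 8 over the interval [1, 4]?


Net change = f(b) - f(a)
f(x) = x^2 - 2x + 8
Compute f(4):
f(4) = 1 * 4^2 - 2 * 4 + 8
= 16 - 8 + 8
= 16
Compute f(1):
f(1) = 1 * 1^2 - 2 * 1 + 8
= 1 - 2 + 8
= 7
Net change = 16 - 7 = 9

9


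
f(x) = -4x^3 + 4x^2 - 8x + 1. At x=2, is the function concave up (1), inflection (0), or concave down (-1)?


Concavity is determined by the sign of f''(x).
f(x) = -4x^3 + 4x^2 - 8x + 1
f'(x) = -12x^2 + 8x - 8
f''(x) = -24x + 8
f''(2) = -24 * 2 + 8
= -48 + 8
= -40
Since f''(2) < 0, the function is concave down (-1)

-1


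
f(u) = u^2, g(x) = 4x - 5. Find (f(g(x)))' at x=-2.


Using the chain rule: (f(g(x)))' = f'(g(x)) * g'(x)
First, find g(-2):
g(-2) = 4 * (-2) - 5 = -13
Next, f'(u) = 2u
And g'(x) = 4
So f'(g(-2)) * g'(-2)
= 2 * (-13) * 4
= -104

-104


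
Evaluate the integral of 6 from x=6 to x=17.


The integral of a constant k over [a, b] equals k * (b - a).
integral from 6 to 17 of 6 dx
= 6 * (17 - 6)
= 6 * 11
= 66

66


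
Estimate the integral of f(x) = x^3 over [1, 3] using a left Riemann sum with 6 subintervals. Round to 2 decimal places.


Left Riemann sum uses left endpoints of each subinterval.
Interval: [1, 3], n = 6
dx = (3 - 1) / 6 = 1/3
Left endpoints: [1, 4/3, 5/3, 2, 7/3, 8/3]
f values: [1, 64/27, 125/27, 8, 343/27, 512/27]
Sum = dx * (sum of f values)
= 1/3 * 143/3
= 143/9 ≈ 15.89

15.89


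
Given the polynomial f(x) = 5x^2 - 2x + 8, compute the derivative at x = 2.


Differentiate term by term using power and sum rules:
f(x) = 5x^2 - 2x + 8
f'(x) = 10x - 2
Substitute x = 2:
f'(2) = 10 * 2 - 2
= 20 - 2
= 18

18


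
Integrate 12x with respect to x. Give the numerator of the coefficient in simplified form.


Apply the power rule for integration:
integral of ax^n dx = a/(n+1) * x^(n+1) + C
integral of 12x dx
= 12/2 * x^2 + C
= 6 * x^2 + C
The coefficient in lowest terms is 6 = 6/1, so its numerator is 6

6


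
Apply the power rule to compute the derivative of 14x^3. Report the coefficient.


We apply the power rule: d/dx [ax^n] = a*n * x^(n-1)
d/dx [14x^3]
= 14 * 3 * x^(3-1)
= 42x^2
The coefficient is 42

42


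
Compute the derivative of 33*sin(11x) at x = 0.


Apply the chain rule to differentiate 33*sin(11x):
d/dx [33*sin(11x)]
= 33 * cos(11x) * d/dx(11x)
= 33 * 11 * cos(11x)
= 363 * cos(11x)
Evaluate at x = 0:
= 363 * cos(0)
= 363 * 1
= 363

363


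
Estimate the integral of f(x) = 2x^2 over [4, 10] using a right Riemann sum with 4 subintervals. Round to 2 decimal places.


Right Riemann sum uses right endpoints of each subinterval.
Interval: [4, 10], n = 4
dx = (10 - 4) / 4 = 3/2
Right endpoints: [11/2, 7, 17/2, 10]
f values: [121/2, 98, 289/2, 200]
Sum = dx * (sum of f values)
= 3/2 * 503
= 1509/2 = 754.50

754.50


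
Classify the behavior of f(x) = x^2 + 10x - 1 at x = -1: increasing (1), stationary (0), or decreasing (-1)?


Compute f'(x) to determine behavior:
f'(x) = 2x + 10
f'(-1) = 2 * (-1) + 10
= -2 + 10
= 8
Since f'(-1) > 0, the function is increasing (1)

1


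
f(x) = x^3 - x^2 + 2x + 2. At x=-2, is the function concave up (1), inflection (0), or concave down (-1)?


Concavity is determined by the sign of f''(x).
f(x) = x^3 - x^2 + 2x + 2
f'(x) = 3x^2 - 2x + 2
f''(x) = 6x - 2
f''(-2) = 6 * (-2) - 2
= -12 - 2
= -14
Since f''(-2) < 0, the function is concave down (-1)

-1


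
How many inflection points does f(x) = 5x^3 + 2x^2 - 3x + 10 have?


Inflection points occur where f''(x) = 0 and concavity changes.
f(x) = 5x^3 + 2x^2 - 3x + 10
f'(x) = 15x^2 + 4x - 3
f''(x) = 30x + 4
Set f''(x) = 0:
30x + 4 = 0
x = -4 / 30 = -2/15
Since f''(x) is linear (degree 1), it changes sign at this point.
Therefore there is exactly 1 inflection point.

1


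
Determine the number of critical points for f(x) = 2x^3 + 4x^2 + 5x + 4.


Find where f'(x) = 0:
f(x) = 2x^3 + 4x^2 + 5x + 4
f'(x) = 6x^2 + 8x + 5
This is a quadratic in x. Use the discriminant to count real roots.
Discriminant = (8)^2 - 4 * 6 * 5
= 64 - 120
= -56
Since discriminant < 0, f'(x) = 0 has no real solutions.
Number of critical points: 0

0


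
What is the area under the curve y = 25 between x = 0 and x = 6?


The area under a constant function y = 25 is a rectangle.
Width = 6 - 0 = 6
Height = 25
Area = width * height
= 6 * 25
= 150

150


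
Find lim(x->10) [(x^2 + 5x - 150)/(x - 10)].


Direct substitution gives 0/0, so we factor the numerator.
Factor: (x^2 + 5x - 150) = (x - 10)(x + 15)
Cancel the common factor (x - 10):
(x^2 + 5x - 150)/(x - 10) = (x + 15)
Now substitute x = 10:
= (10) - (-15) = 25

25


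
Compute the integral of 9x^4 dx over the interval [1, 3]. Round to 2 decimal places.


Find the antiderivative of 9x^4:
F(x) = 9/5 * x^5
Apply the Fundamental Theorem of Calculus:
F(3) - F(1)
= 9/5 * 3^5 - 9/5 * 1^5
= 9/5 * (243 - 1)
= 9/5 * 242
= 2178/5 = 435.60

435.60


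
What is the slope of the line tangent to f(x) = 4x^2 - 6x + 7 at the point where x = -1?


The slope of the tangent line equals f'(x) at the point.
f(x) = 4x^2 - 6x + 7
f'(x) = 8x - 6
At x = -1:
f'(-1) = 8 * (-1) - 6
= -8 - 6
= -14

-14


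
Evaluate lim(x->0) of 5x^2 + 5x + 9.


Since polynomials are continuous, we use direct substitution.
lim(x->0) of 5x^2 + 5x + 9
= 5 * 0^2 + 5 * 0 + 9
= 0 + 0 + 9
= 9

9


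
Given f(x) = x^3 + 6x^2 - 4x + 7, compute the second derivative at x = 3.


First derivative:
f'(x) = 3x^2 + 12x - 4
Second derivative:
f''(x) = 6x + 12
Substitute x = 3:
f''(3) = 6 * 3 + 12
= 18 + 12
= 30

30


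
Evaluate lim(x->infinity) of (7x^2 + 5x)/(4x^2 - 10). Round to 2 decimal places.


For limits at infinity with equal-degree polynomials,
we compare leading coefficients.
Numerator leading term: 7x^2
Denominator leading term: 4x^2
Divide both by x^2:
lim = (7 + 5/x) / (4 - 10/x^2)
As x -> infinity, the 1/x and 1/x^2 terms vanish:
= 7/4 = 1.75

1.75


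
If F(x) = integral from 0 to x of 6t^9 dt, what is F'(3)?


By the Fundamental Theorem of Calculus (Part 1):
If F(x) = integral from 0 to x of f(t) dt, then F'(x) = f(x)
Here f(t) = 6t^9
So F'(x) = 6x^9
Evaluate at x = 3:
F'(3) = 6 * 3^9
= 6 * 19683
= 118098

118098


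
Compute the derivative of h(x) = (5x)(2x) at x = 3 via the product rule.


Let u(x) = 5x and v(x) = 2x
u'(x) = 5
v'(x) = 2
Product rule: h'(x) = u'(x)*v(x) + u(x)*v'(x)
= 5 * (2x) + (5x) * 2
At x = 3:
u(3) = 5 * 3 + 0 = 15
v(3) = 2 * 3 + 0 = 6
h'(3) = 5 * 6 + 15 * 2
= 30 + 30
= 60

60


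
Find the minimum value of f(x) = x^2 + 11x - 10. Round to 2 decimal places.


For a quadratic f(x) = ax^2 + bx + c with a > 0, the minimum is at the vertex.
Vertex x-coordinate: x = -b/(2a)
x = -(11) / (2 * 1)
x = -11/2
Substitute back to find the minimum value:
f(-11/2) = 1 * (-11/2)^2 + 11 * (-11/2) - 10
= 121/4 - 121/2 - 10
= -161/4 = -40.25

-40.25


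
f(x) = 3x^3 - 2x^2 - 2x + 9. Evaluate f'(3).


Differentiate f(x) = 3x^3 - 2x^2 - 2x + 9 term by term:
f'(x) = 9x^2 - 4x - 2
Substitute x = 3:
f'(3) = 9 * 3^2 - 4 * 3 - 2
= 81 - 12 - 2
= 67

67


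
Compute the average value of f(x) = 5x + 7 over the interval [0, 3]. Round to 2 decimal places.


Average value = 1/(b-a) * integral from a to b of f(x) dx
First compute the integral of 5x + 7:
F(x) = (5/2)x^2 + 7x
F(3) = 5/2 * 9 + 7 * 3 = 87/2
F(0) = 5/2 * 0 + 7 * 0 = 0
Integral = 87/2 - 0 = 87/2
Average = (87/2) / (3 - 0) = (87/2) / 3
= 29/2 = 14.50

14.50


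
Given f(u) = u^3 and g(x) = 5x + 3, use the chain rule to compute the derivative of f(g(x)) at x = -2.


Using the chain rule: (f(g(x)))' = f'(g(x)) * g'(x)
First, find g(-2):
g(-2) = 5 * (-2) + 3 = -7
Next, f'(u) = 3u^2
And g'(x) = 5
So f'(g(-2)) * g'(-2)
= 3 * (-7)^2 * 5
= 3 * 49 * 5
= 735

735


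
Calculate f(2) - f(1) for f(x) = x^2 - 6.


Net change = f(b) - f(a)
f(x) = x^2 - 6
Compute f(2):
f(2) = 1 * 2^2 + 0 * 2 - 6
= 4 + 0 - 6
= -2
Compute f(1):
f(1) = 1 * 1^2 + 0 * 1 - 6
= 1 + 0 - 6
= -5
Net change = -2 - (-5) = 3

3


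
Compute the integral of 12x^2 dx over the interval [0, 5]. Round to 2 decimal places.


Find the antiderivative of 12x^2:
F(x) = 12/3 * x^3
Apply the Fundamental Theorem of Calculus:
F(5) - F(0)
= 12/3 * 5^3 - 12/3 * 0^3
= 12/3 * (125 - 0)
= 12/3 * 125
= 500 = 500.00

500.00


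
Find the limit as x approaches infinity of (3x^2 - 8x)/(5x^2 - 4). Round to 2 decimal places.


For limits at infinity with equal-degree polynomials,
we compare leading coefficients.
Numerator leading term: 3x^2
Denominator leading term: 5x^2
Divide both by x^2:
lim = (3 - 8/x) / (5 - 4/x^2)
As x -> infinity, the 1/x and 1/x^2 terms vanish:
= 3/5 = 0.60

0.60


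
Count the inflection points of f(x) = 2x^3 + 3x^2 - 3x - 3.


Inflection points occur where f''(x) = 0 and concavity changes.
f(x) = 2x^3 + 3x^2 - 3x - 3
f'(x) = 6x^2 + 6x - 3
f''(x) = 12x + 6
Set f''(x) = 0:
12x + 6 = 0
x = -6 / 12 = -1/2
Since f''(x) is linear (degree 1), it changes sign at this point.
Therefore there is exactly 1 inflection point.

1


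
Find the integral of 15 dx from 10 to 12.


The integral of a constant k over [a, b] equals k * (b - a).
integral from 10 to 12 of 15 dx
= 15 * (12 - 10)
= 15 * 2
= 30

30


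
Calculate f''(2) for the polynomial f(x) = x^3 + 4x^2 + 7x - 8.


First derivative:
f'(x) = 3x^2 + 8x + 7
Second derivative:
f''(x) = 6x + 8
Substitute x = 2:
f''(2) = 6 * 2 + 8
= 12 + 8
= 20

20


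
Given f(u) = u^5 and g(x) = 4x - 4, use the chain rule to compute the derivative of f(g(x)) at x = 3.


Using the chain rule: (f(g(x)))' = f'(g(x)) * g'(x)
First, find g(3):
g(3) = 4 * 3 - 4 = 8
Next, f'(u) = 5u^4
And g'(x) = 4
So f'(g(3)) * g'(3)
= 5 * 8^4 * 4
= 5 * 4096 * 4
= 81920

81920


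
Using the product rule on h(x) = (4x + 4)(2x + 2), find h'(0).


Let u(x) = 4x + 4 and v(x) = 2x + 2
u'(x) = 4
v'(x) = 2
Product rule: h'(x) = u'(x)*v(x) + u(x)*v'(x)
= 4 * (2x + 2) + (4x + 4) * 2
At x = 0:
u(0) = 4 * 0 + 4 = 4
v(0) = 2 * 0 + 2 = 2
h'(0) = 4 * 2 + 4 * 2
= 8 + 8
= 16

16


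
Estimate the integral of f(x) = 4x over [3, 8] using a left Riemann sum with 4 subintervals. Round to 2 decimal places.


Left Riemann sum uses left endpoints of each subinterval.
Interval: [3, 8], n = 4
dx = (8 - 3) / 4 = 5/4
Left endpoints: [3, 17/4, 11/2, 27/4]
f values: [12, 17, 22, 27]
Sum = dx * (sum of f values)
= 5/4 * 78
= 195/2 = 97.50

97.50


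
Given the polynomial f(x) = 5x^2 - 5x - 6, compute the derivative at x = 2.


Differentiate term by term using power and sum rules:
f(x) = 5x^2 - 5x - 6
f'(x) = 10x - 5
Substitute x = 2:
f'(2) = 10 * 2 - 5
= 20 - 5
= 15

15


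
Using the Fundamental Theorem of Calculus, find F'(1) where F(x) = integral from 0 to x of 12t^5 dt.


By the Fundamental Theorem of Calculus (Part 1):
If F(x) = integral from 0 to x of f(t) dt, then F'(x) = f(x)
Here f(t) = 12t^5
So F'(x) = 12x^5
Evaluate at x = 1:
F'(1) = 12 * 1^5
= 12 * 1
= 12

12


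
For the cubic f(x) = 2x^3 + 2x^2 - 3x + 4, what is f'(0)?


Differentiate f(x) = 2x^3 + 2x^2 - 3x + 4 term by term:
f'(x) = 6x^2 + 4x - 3
Substitute x = 0:
f'(0) = 6 * 0^2 + 4 * 0 - 3
= 0 + 0 - 3
= -3

-3


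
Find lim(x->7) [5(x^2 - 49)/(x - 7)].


Direct substitution gives 0/0, so we factor the numerator.
Factor: 5(x^2 - 49) = 5 * (x - 7)(x + 7)
Cancel the common factor (x - 7):
5(x^2 - 49)/(x - 7) = 5 * (x + 7)
Now substitute x = 7:
= 5 * (7 + 7) = 70

70


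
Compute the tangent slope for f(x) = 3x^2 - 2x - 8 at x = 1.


The slope of the tangent line equals f'(x) at the point.
f(x) = 3x^2 - 2x - 8
f'(x) = 6x - 2
At x = 1:
f'(1) = 6 * 1 - 2
= 6 - 2
= 4

4


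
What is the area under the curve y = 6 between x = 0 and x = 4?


The area under a constant function y = 6 is a rectangle.
Width = 4 - 0 = 4
Height = 6
Area = width * height
= 4 * 6
= 24

24


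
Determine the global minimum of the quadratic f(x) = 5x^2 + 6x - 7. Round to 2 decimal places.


For a quadratic f(x) = ax^2 + bx + c with a > 0, the minimum is at the vertex.
Vertex x-coordinate: x = -b/(2a)
x = -(6) / (2 * 5)
x = -6/10 = -3/5
Substitute back to find the minimum value:
f(-3/5) = 5 * (-3/5)^2 + 6 * (-3/5) - 7
= 9/5 - 18/5 - 7
= -44/5 = -8.80

-8.80


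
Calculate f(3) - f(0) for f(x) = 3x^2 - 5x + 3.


Net change = f(b) - f(a)
f(x) = 3x^2 - 5x + 3
Compute f(3):
f(3) = 3 * 3^2 - 5 * 3 + 3
= 27 - 15 + 3
= 15
Compute f(0):
f(0) = 3 * 0^2 - 5 * 0 + 3
= 0 + 0 + 3
= 3
Net change = 15 - 3 = 12

12


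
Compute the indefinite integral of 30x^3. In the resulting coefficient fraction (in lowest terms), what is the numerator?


Apply the power rule for integration:
integral of ax^n dx = a/(n+1) * x^(n+1) + C
integral of 30x^3 dx
= 30/4 * x^4 + C
= 15/2 * x^4 + C
The coefficient in lowest terms is 15/2, and its numerator is 15

15


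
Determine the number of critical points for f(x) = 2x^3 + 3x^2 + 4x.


Find where f'(x) = 0:
f(x) = 2x^3 + 3x^2 + 4x
f'(x) = 6x^2 + 6x + 4
This is a quadratic in x. Use the discriminant to count real roots.
Discriminant = (6)^2 - 4 * 6 * 4
= 36 - 96
= -60
Since discriminant < 0, f'(x) = 0 has no real solutions.
Number of critical points: 0

0


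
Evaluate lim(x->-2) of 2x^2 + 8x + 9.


Since polynomials are continuous, we use direct substitution.
lim(x->-2) of 2x^2 + 8x + 9
= 2 * (-2)^2 + 8 * (-2) + 9
= 8 - 16 + 9
= 1

1


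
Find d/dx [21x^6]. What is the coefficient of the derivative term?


We apply the power rule: d/dx [ax^n] = a*n * x^(n-1)
d/dx [21x^6]
= 21 * 6 * x^(6-1)
= 126x^5
The coefficient is 126

126


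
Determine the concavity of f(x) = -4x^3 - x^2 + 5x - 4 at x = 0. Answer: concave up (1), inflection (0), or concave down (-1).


Concavity is determined by the sign of f''(x).
f(x) = -4x^3 - x^2 + 5x - 4
f'(x) = -12x^2 - 2x + 5
f''(x) = -24x - 2
f''(0) = -24 * 0 - 2
= 0 - 2
= -2
Since f''(0) < 0, the function is concave down (-1)

-1


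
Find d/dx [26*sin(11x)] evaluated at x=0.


Apply the chain rule to differentiate 26*sin(11x):
d/dx [26*sin(11x)]
= 26 * cos(11x) * d/dx(11x)
= 26 * 11 * cos(11x)
= 286 * cos(11x)
Evaluate at x = 0:
= 286 * cos(0)
= 286 * 1
= 286

286


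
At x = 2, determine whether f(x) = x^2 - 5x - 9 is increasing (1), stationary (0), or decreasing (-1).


Compute f'(x) to determine behavior:
f'(x) = 2x - 5
f'(2) = 2 * 2 - 5
= 4 - 5
= -1
Since f'(2) < 0, the function is decreasing (-1)

-1


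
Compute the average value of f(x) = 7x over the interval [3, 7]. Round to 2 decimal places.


Average value = 1/(b-a) * integral from a to b of f(x) dx
First compute the integral of 7x:
F(x) = (7/2)x^2
F(7) = 7/2 * 49 + 0 * 7 = 343/2
F(3) = 7/2 * 9 + 0 * 3 = 63/2
Integral = 343/2 - 63/2 = 140
Average = 140 / (7 - 3) = 140 / 4
= 35 = 35.00

35.00


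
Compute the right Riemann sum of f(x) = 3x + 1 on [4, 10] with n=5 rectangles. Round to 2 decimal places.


Right Riemann sum uses right endpoints of each subinterval.
Interval: [4, 10], n = 5
dx = (10 - 4) / 5 = 6/5
Right endpoints: [26/5, 32/5, 38/5, 44/5, 10]
f values: [83/5, 101/5, 119/5, 137/5, 31]
Sum = dx * (sum of f values)
= 6/5 * 119
= 714/5 = 142.80

142.80


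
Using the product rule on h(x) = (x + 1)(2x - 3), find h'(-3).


Let u(x) = x + 1 and v(x) = 2x - 3
u'(x) = 1
v'(x) = 2
Product rule: h'(x) = u'(x)*v(x) + u(x)*v'(x)
= 1 * (2x - 3) + (x + 1) * 2
At x = -3:
u(-3) = 1 * (-3) + 1 = -2
v(-3) = 2 * (-3) - 3 = -9
h'(-3) = 1 * (-9) + (-2) * 2
= -9 - 4
= -13

-13


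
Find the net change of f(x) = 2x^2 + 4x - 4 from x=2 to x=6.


Net change = f(b) - f(a)
f(x) = 2x^2 + 4x - 4
Compute f(6):
f(6) = 2 * 6^2 + 4 * 6 - 4
= 72 + 24 - 4
= 92
Compute f(2):
f(2) = 2 * 2^2 + 4 * 2 - 4
= 8 + 8 - 4
= 12
Net change = 92 - 12 = 80

80


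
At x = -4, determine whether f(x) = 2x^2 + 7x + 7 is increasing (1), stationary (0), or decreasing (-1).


Compute f'(x) to determine behavior:
f'(x) = 4x + 7
f'(-4) = 4 * (-4) + 7
= -16 + 7
= -9
Since f'(-4) < 0, the function is decreasing (-1)

-1


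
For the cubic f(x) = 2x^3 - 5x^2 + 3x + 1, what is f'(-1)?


Differentiate f(x) = 2x^3 - 5x^2 + 3x + 1 term by term:
f'(x) = 6x^2 - 10x + 3
Substitute x = -1:
f'(-1) = 6 * (-1)^2 - 10 * (-1) + 3
= 6 + 10 + 3
= 19

19


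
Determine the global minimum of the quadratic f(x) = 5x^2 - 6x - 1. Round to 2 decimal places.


For a quadratic f(x) = ax^2 + bx + c with a > 0, the minimum is at the vertex.
Vertex x-coordinate: x = -b/(2a)
x = -(-6) / (2 * 5)
x = 6/10 = 3/5
Substitute back to find the minimum value:
f(3/5) = 5 * (3/5)^2 - 6 * (3/5) - 1
= 9/5 - 18/5 - 1
= -14/5 = -2.80

-2.80


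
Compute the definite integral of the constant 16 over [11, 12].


The integral of a constant k over [a, b] equals k * (b - a).
integral from 11 to 12 of 16 dx
= 16 * (12 - 11)
= 16 * 1
= 16

16


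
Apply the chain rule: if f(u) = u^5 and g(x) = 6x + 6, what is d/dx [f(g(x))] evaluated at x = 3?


Using the chain rule: (f(g(x)))' = f'(g(x)) * g'(x)
First, find g(3):
g(3) = 6 * 3 + 6 = 24
Next, f'(u) = 5u^4
And g'(x) = 6
So f'(g(3)) * g'(3)
= 5 * 24^4 * 6
= 5 * 331776 * 6
= 9953280

9953280


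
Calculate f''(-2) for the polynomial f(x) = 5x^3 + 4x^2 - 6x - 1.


First derivative:
f'(x) = 15x^2 + 8x - 6
Second derivative:
f''(x) = 30x + 8
Substitute x = -2:
f''(-2) = 30 * (-2) + 8
= -60 + 8
= -52

-52


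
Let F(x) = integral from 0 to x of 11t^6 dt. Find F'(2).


By the Fundamental Theorem of Calculus (Part 1):
If F(x) = integral from 0 to x of f(t) dt, then F'(x) = f(x)
Here f(t) = 11t^6
So F'(x) = 11x^6
Evaluate at x = 2:
F'(2) = 11 * 2^6
= 11 * 64
= 704

704


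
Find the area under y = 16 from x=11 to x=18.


The area under a constant function y = 16 is a rectangle.
Width = 18 - 11 = 7
Height = 16
Area = width * height
= 7 * 16
= 112

112


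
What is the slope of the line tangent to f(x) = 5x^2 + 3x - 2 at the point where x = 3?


The slope of the tangent line equals f'(x) at the point.
f(x) = 5x^2 + 3x - 2
f'(x) = 10x + 3
At x = 3:
f'(3) = 10 * 3 + 3
= 30 + 3
= 33

33


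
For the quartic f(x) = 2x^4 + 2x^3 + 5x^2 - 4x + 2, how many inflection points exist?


Inflection points occur where f''(x) = 0 and concavity changes.
f(x) = 2x^4 + 2x^3 + 5x^2 - 4x + 2
f'(x) = 8x^3 + 6x^2 + 10x - 4
f''(x) = 24x^2 + 12x + 10
This is a quadratic in x. Use the discriminant to count real roots.
Discriminant = (12)^2 - 4 * 24 * 10
= 144 - 960
= -816
Since discriminant < 0, f''(x) = 0 has no real solutions.
Number of inflection points: 0

0


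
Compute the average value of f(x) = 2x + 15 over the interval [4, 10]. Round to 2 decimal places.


Average value = 1/(b-a) * integral from a to b of f(x) dx
First compute the integral of 2x + 15:
F(x) = x^2 + 15x
F(10) = 1 * 100 + 15 * 10 = 250
F(4) = 1 * 16 + 15 * 4 = 76
Integral = 250 - 76 = 174
Average = 174 / (10 - 4) = 174 / 6
= 29 = 29.00

29.00


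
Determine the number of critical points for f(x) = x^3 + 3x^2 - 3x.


Find where f'(x) = 0:
f(x) = x^3 + 3x^2 - 3x
f'(x) = 3x^2 + 6x - 3
This is a quadratic in x. Use the discriminant to count real roots.
Discriminant = (6)^2 - 4 * 3 * (-3)
= 36 - (-36)
= 72
Since discriminant > 0, f'(x) = 0 has 2 real solutions.
Number of critical points: 2

2


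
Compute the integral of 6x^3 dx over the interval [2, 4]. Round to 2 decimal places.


Find the antiderivative of 6x^3:
F(x) = 6/4 * x^4
Apply the Fundamental Theorem of Calculus:
F(4) - F(2)
= 6/4 * 4^4 - 6/4 * 2^4
= 6/4 * (256 - 16)
= 6/4 * 240
= 360 = 360.00

360.00


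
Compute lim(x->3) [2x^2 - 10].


Since polynomials are continuous, we use direct substitution.
lim(x->3) of 2x^2 - 10
= 2 * 3^2 + 0 * 3 - 10
= 18 + 0 - 10
= 8

8


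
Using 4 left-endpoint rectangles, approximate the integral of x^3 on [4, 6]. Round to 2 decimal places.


Left Riemann sum uses left endpoints of each subinterval.
Interval: [4, 6], n = 4
dx = (6 - 4) / 4 = 1/2
Left endpoints: [4, 9/2, 5, 11/2]
f values: [64, 729/8, 125, 1331/8]
Sum = dx * (sum of f values)
= 1/2 * 893/2
= 893/4 = 223.25

223.25


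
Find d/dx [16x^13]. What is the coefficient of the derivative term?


We apply the power rule: d/dx [ax^n] = a*n * x^(n-1)
d/dx [16x^13]
= 16 * 13 * x^(13-1)
= 208x^12
The coefficient is 208

208


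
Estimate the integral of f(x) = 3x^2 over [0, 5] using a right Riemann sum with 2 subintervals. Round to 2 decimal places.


Right Riemann sum uses right endpoints of each subinterval.
Interval: [0, 5], n = 2
dx = (5 - 0) / 2 = 5/2
Right endpoints: [5/2, 5]
f values: [75/4, 75]
Sum = dx * (sum of f values)
= 5/2 * 375/4
= 1875/8 ≈ 234.38

234.38


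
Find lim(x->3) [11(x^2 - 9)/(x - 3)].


Direct substitution gives 0/0, so we factor the numerator.
Factor: 11(x^2 - 9) = 11 * (x - 3)(x + 3)
Cancel the common factor (x - 3):
11(x^2 - 9)/(x - 3) = 11 * (x + 3)
Now substitute x = 3:
= 11 * (3 + 3) = 66

66


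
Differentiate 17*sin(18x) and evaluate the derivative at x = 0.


Apply the chain rule to differentiate 17*sin(18x):
d/dx [17*sin(18x)]
= 17 * cos(18x) * d/dx(18x)
= 17 * 18 * cos(18x)
= 306 * cos(18x)
Evaluate at x = 0:
= 306 * cos(0)
= 306 * 1
= 306

306


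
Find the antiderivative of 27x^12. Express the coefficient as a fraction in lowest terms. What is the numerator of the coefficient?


Apply the power rule for integration:
integral of ax^n dx = a/(n+1) * x^(n+1) + C
integral of 27x^12 dx
= 27/13 * x^13 + C
The coefficient in lowest terms is 27/13, and its numerator is 27

27


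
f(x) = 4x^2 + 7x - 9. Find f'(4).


Differentiate term by term using power and sum rules:
f(x) = 4x^2 + 7x - 9
f'(x) = 8x + 7
Substitute x = 4:
f'(4) = 8 * 4 + 7
= 32 + 7
= 39

39


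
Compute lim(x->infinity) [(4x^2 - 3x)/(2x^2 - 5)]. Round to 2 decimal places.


For limits at infinity with equal-degree polynomials,
we compare leading coefficients.
Numerator leading term: 4x^2
Denominator leading term: 2x^2
Divide both by x^2:
lim = (4 - 3/x) / (2 - 5/x^2)
As x -> infinity, the 1/x and 1/x^2 terms vanish:
= 4/2 = 2 = 2.00

2.00


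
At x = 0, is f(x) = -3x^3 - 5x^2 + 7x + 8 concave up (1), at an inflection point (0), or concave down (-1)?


Concavity is determined by the sign of f''(x).
f(x) = -3x^3 - 5x^2 + 7x + 8
f'(x) = -9x^2 - 10x + 7
f''(x) = -18x - 10
f''(0) = -18 * 0 - 10
= 0 - 10
= -10
Since f''(0) < 0, the function is concave down (-1)

-1


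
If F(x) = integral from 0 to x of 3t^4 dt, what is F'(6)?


By the Fundamental Theorem of Calculus (Part 1):
If F(x) = integral from 0 to x of f(t) dt, then F'(x) = f(x)
Here f(t) = 3t^4
So F'(x) = 3x^4
Evaluate at x = 6:
F'(6) = 3 * 6^4
= 3 * 1296
= 3888

3888


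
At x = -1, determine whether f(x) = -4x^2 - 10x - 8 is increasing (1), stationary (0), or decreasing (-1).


Compute f'(x) to determine behavior:
f'(x) = -8x - 10
f'(-1) = -8 * (-1) - 10
= 8 - 10
= -2
Since f'(-1) < 0, the function is decreasing (-1)

-1


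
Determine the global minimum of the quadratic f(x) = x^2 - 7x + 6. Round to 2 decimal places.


For a quadratic f(x) = ax^2 + bx + c with a > 0, the minimum is at the vertex.
Vertex x-coordinate: x = -b/(2a)
x = -(-7) / (2 * 1)
x = 7/2
Substitute back to find the minimum value:
f(7/2) = 1 * (7/2)^2 - 7 * (7/2) + 6
= 49/4 - 49/2 + 6
= -25/4 = -6.25

-6.25


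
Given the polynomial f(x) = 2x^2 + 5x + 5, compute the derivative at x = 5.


Differentiate term by term using power and sum rules:
f(x) = 2x^2 + 5x + 5
f'(x) = 4x + 5
Substitute x = 5:
f'(5) = 4 * 5 + 5
= 20 + 5
= 25

25


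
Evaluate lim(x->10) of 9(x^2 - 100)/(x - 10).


Direct substitution gives 0/0, so we factor the numerator.
Factor: 9(x^2 - 100) = 9 * (x - 10)(x + 10)
Cancel the common factor (x - 10):
9(x^2 - 100)/(x - 10) = 9 * (x + 10)
Now substitute x = 10:
= 9 * (10 + 10) = 180

180


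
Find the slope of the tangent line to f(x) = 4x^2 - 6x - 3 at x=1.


The slope of the tangent line equals f'(x) at the point.
f(x) = 4x^2 - 6x - 3
f'(x) = 8x - 6
At x = 1:
f'(1) = 8 * 1 - 6
= 8 - 6
= 2

2


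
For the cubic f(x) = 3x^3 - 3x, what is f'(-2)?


Differentiate f(x) = 3x^3 - 3x term by term:
f'(x) = 9x^2 - 3
Substitute x = -2:
f'(-2) = 9 * (-2)^2 + 0 * (-2) - 3
= 36 + 0 - 3
= 33

33


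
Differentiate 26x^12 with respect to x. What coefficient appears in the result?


We apply the power rule: d/dx [ax^n] = a*n * x^(n-1)
d/dx [26x^12]
= 26 * 12 * x^(12-1)
= 312x^11
The coefficient is 312

312


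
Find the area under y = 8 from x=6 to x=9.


The area under a constant function y = 8 is a rectangle.
Width = 9 - 6 = 3
Height = 8
Area = width * height
= 3 * 8
= 24

24


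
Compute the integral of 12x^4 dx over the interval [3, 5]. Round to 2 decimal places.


Find the antiderivative of 12x^4:
F(x) = 12/5 * x^5
Apply the Fundamental Theorem of Calculus:
F(5) - F(3)
= 12/5 * 5^5 - 12/5 * 3^5
= 12/5 * (3125 - 243)
= 12/5 * 2882
= 34584/5 = 6916.80

6916.80


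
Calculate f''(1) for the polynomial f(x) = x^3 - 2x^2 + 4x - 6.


First derivative:
f'(x) = 3x^2 - 4x + 4
Second derivative:
f''(x) = 6x - 4
Substitute x = 1:
f''(1) = 6 * 1 - 4
= 6 - 4
= 2

2


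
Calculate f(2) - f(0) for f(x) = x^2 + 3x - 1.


Net change = f(b) - f(a)
f(x) = x^2 + 3x - 1
Compute f(2):
f(2) = 1 * 2^2 + 3 * 2 - 1
= 4 + 6 - 1
= 9
Compute f(0):
f(0) = 1 * 0^2 + 3 * 0 - 1
= 0 + 0 - 1
= -1
Net change = 9 - (-1) = 10

10


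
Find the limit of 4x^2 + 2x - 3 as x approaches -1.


Since polynomials are continuous, we use direct substitution.
lim(x->-1) of 4x^2 + 2x - 3
= 4 * (-1)^2 + 2 * (-1) - 3
= 4 - 2 - 3
= -1

-1


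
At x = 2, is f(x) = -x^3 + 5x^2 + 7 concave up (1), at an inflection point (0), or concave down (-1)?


Concavity is determined by the sign of f''(x).
f(x) = -x^3 + 5x^2 + 7
f'(x) = -3x^2 + 10x
f''(x) = -6x + 10
f''(2) = -6 * 2 + 10
= -12 + 10
= -2
Since f''(2) < 0, the function is concave down (-1)

-1


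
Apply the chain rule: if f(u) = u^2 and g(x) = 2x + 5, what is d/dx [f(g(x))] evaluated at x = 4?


Using the chain rule: (f(g(x)))' = f'(g(x)) * g'(x)
First, find g(4):
g(4) = 2 * 4 + 5 = 13
Next, f'(u) = 2u
And g'(x) = 2
So f'(g(4)) * g'(4)
= 2 * 13 * 2
= 52

52


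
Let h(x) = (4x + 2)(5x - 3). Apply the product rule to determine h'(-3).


Let u(x) = 4x + 2 and v(x) = 5x - 3
u'(x) = 4
v'(x) = 5
Product rule: h'(x) = u'(x)*v(x) + u(x)*v'(x)
= 4 * (5x - 3) + (4x + 2) * 5
At x = -3:
u(-3) = 4 * (-3) + 2 = -10
v(-3) = 5 * (-3) - 3 = -18
h'(-3) = 4 * (-18) + (-10) * 5
= -72 - 50
= -122

-122


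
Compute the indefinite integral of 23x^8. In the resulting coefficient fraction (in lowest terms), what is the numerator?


Apply the power rule for integration:
integral of ax^n dx = a/(n+1) * x^(n+1) + C
integral of 23x^8 dx
= 23/9 * x^9 + C
The coefficient in lowest terms is 23/9, and its numerator is 23

23


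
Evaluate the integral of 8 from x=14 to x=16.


The integral of a constant k over [a, b] equals k * (b - a).
integral from 14 to 16 of 8 dx
= 8 * (16 - 14)
= 8 * 2
= 16

16


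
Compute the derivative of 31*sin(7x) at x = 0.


Apply the chain rule to differentiate 31*sin(7x):
d/dx [31*sin(7x)]
= 31 * cos(7x) * d/dx(7x)
= 31 * 7 * cos(7x)
= 217 * cos(7x)
Evaluate at x = 0:
= 217 * cos(0)
= 217 * 1
= 217

217


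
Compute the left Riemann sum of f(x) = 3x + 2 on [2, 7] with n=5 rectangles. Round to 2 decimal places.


Left Riemann sum uses left endpoints of each subinterval.
Interval: [2, 7], n = 5
dx = (7 - 2) / 5 = 1
Left endpoints: [2, 3, 4, 5, 6]
f values: [8, 11, 14, 17, 20]
Sum = dx * (sum of f values)
= 1 * 70
= 70 = 70.00

70.00


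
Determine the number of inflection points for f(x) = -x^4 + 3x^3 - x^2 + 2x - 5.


Inflection points occur where f''(x) = 0 and concavity changes.
f(x) = -x^4 + 3x^3 - x^2 + 2x - 5
f'(x) = -4x^3 + 9x^2 - 2x + 2
f''(x) = -12x^2 + 18x - 2
This is a quadratic in x. Use the discriminant to count real roots.
Discriminant = (18)^2 - 4 * (-12) * (-2)
= 324 - 96
= 228
Since discriminant > 0, f''(x) = 0 has 2 distinct real solutions.
A quadratic with two distinct real roots changes sign at each root, so concavity changes at both.
Number of inflection points: 2

2


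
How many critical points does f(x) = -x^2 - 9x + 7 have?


Find where f'(x) = 0:
f'(x) = -2x - 9
Set f'(x) = 0:
-2x - 9 = 0
x = 9 / (-2) = -9/2
This is a linear equation in x, so there is exactly one solution.
Number of critical points: 1

1


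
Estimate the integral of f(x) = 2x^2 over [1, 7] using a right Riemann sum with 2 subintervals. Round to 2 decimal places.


Right Riemann sum uses right endpoints of each subinterval.
Interval: [1, 7], n = 2
dx = (7 - 1) / 2 = 3
Right endpoints: [4, 7]
f values: [32, 98]
Sum = dx * (sum of f values)
= 3 * 130
= 390 = 390.00

390.00


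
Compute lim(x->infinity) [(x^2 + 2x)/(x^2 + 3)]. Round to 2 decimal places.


For limits at infinity with equal-degree polynomials,
we compare leading coefficients.
Numerator leading term: x^2
Denominator leading term: x^2
Divide both by x^2:
lim = (1 + 2/x) / (1 + 3/x^2)
As x -> infinity, the 1/x and 1/x^2 terms vanish:
= 1/1 = 1 = 1.00

1.00


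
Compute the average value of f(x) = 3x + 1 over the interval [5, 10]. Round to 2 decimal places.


Average value = 1/(b-a) * integral from a to b of f(x) dx
First compute the integral of 3x + 1:
F(x) = (3/2)x^2 + x
F(10) = 3/2 * 100 + 1 * 10 = 160
F(5) = 3/2 * 25 + 1 * 5 = 85/2
Integral = 160 - 85/2 = 235/2
Average = (235/2) / (10 - 5) = (235/2) / 5
= 47/2 = 23.50

23.50


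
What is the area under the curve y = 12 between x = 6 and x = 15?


The area under a constant function y = 12 is a rectangle.
Width = 15 - 6 = 9
Height = 12
Area = width * height
= 9 * 12
= 108

108


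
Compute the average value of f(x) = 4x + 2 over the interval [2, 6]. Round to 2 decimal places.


Average value = 1/(b-a) * integral from a to b of f(x) dx
First compute the integral of 4x + 2:
F(x) = 2x^2 + 2x
F(6) = 2 * 36 + 2 * 6 = 84
F(2) = 2 * 4 + 2 * 2 = 12
Integral = 84 - 12 = 72
Average = 72 / (6 - 2) = 72 / 4
= 18 = 18.00

18.00


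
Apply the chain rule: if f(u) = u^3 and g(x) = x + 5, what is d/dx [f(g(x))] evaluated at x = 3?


Using the chain rule: (f(g(x)))' = f'(g(x)) * g'(x)
First, find g(3):
g(3) = 1 * 3 + 5 = 8
Next, f'(u) = 3u^2
And g'(x) = 1
So f'(g(3)) * g'(3)
= 3 * 8^2 * 1
= 3 * 64 * 1
= 192

192


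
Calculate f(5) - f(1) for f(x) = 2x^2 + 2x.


Net change = f(b) - f(a)
f(x) = 2x^2 + 2x
Compute f(5):
f(5) = 2 * 5^2 + 2 * 5 + 0
= 50 + 10 + 0
= 60
Compute f(1):
f(1) = 2 * 1^2 + 2 * 1 + 0
= 2 + 2 + 0
= 4
Net change = 60 - 4 = 56

56


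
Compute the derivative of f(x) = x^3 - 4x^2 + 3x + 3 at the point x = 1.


Differentiate f(x) = x^3 - 4x^2 + 3x + 3 term by term:
f'(x) = 3x^2 - 8x + 3
Substitute x = 1:
f'(1) = 3 * 1^2 - 8 * 1 + 3
= 3 - 8 + 3
= -2

-2


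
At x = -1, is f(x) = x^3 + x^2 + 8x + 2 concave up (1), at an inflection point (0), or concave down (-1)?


Concavity is determined by the sign of f''(x).
f(x) = x^3 + x^2 + 8x + 2
f'(x) = 3x^2 + 2x + 8
f''(x) = 6x + 2
f''(-1) = 6 * (-1) + 2
= -6 + 2
= -4
Since f''(-1) < 0, the function is concave down (-1)

-1


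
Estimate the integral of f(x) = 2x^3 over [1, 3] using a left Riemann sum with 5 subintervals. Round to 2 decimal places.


Left Riemann sum uses left endpoints of each subinterval.
Interval: [1, 3], n = 5
dx = (3 - 1) / 5 = 2/5
Left endpoints: [1, 7/5, 9/5, 11/5, 13/5]
f values: [2, 686/125, 1458/125, 2662/125, 4394/125]
Sum = dx * (sum of f values)
= 2/5 * 378/5
= 756/25 = 30.24

30.24


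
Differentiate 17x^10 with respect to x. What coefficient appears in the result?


We apply the power rule: d/dx [ax^n] = a*n * x^(n-1)
d/dx [17x^10]
= 17 * 10 * x^(10-1)
= 170x^9
The coefficient is 170

170


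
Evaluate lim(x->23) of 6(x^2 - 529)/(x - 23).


Direct substitution gives 0/0, so we factor the numerator.
Factor: 6(x^2 - 529) = 6 * (x - 23)(x + 23)
Cancel the common factor (x - 23):
6(x^2 - 529)/(x - 23) = 6 * (x + 23)
Now substitute x = 23:
= 6 * (23 + 23) = 276

276


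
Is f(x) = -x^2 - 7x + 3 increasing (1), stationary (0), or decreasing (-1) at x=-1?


Compute f'(x) to determine behavior:
f'(x) = -2x - 7
f'(-1) = -2 * (-1) - 7
= 2 - 7
= -5
Since f'(-1) < 0, the function is decreasing (-1)

-1


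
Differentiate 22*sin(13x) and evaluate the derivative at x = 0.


Apply the chain rule to differentiate 22*sin(13x):
d/dx [22*sin(13x)]
= 22 * cos(13x) * d/dx(13x)
= 22 * 13 * cos(13x)
= 286 * cos(13x)
Evaluate at x = 0:
= 286 * cos(0)
= 286 * 1
= 286

286


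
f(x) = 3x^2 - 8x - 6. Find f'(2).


Differentiate term by term using power and sum rules:
f(x) = 3x^2 - 8x - 6
f'(x) = 6x - 8
Substitute x = 2:
f'(2) = 6 * 2 - 8
= 12 - 8
= 4

4


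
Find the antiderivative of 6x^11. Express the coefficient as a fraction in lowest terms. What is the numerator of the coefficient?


Apply the power rule for integration:
integral of ax^n dx = a/(n+1) * x^(n+1) + C
integral of 6x^11 dx
= 6/12 * x^12 + C
= 1/2 * x^12 + C
The coefficient in lowest terms is 1/2, and its numerator is 1

1
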